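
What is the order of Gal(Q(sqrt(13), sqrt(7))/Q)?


The 2 square roots of distinct primes are multiplicatively independent over Q,
so [K:Q] = 2^2 and Gal(K/Q) is isomorphic to (Z/2Z)^2.
|Gal| = 2^2 = 4

4


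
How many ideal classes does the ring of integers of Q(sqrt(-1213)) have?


K = Q(sqrt(-1213)). d mod 4 = 3, so D = disc(K) = 4d = -4852
h(K) equals the number of primitive reduced positive-definite forms (a, b, c) = a*x^2 + b*x*y + c*y^2 with b^2 - 4ac = D,
where reduced means |b| <= a <= c, with b >= 0 whenever |b| = a or a = c, and primitive means gcd(a, b, c) = 1.
Reduced forces 3a^2 <= |D| = 4852, so 1 <= a <= 40; b must have the parity of D, and c = (b^2 - D)/(4a) must be an integer >= a.
Enumerate a = 1..40, b in [-a, a]:
  a=1: (1, 0, 1213)  [1]
  a=2: (2, 2, 607)  [1]
  a=3..12: none
  a=13: (13, -6, 94), (13, 6, 94)  [2]
  a=14..22: none
  a=23: (23, -22, 58), (23, 22, 58)  [2]
  a=24..25: none
  a=26: (26, -6, 47), (26, 6, 47)  [2]
  a=27..28: none
  a=29: (29, -22, 46), (29, 22, 46)  [2]
  a=30..40: none
Total reduced forms: 1 + 1 + 2 + 2 + 2 + 2 = 10
h = 10

10


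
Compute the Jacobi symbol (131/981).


Compute (131/981) via quadratic reciprocity:
  reciprocity: (131/981) -> +(981/131)
  reduce: (64/131)
  pull out 2: (2/131) = -1  (since 131 mod 8 = 3)
  pull out 2: (2/131) = -1  (since 131 mod 8 = 3)
  pull out 2: (2/131) = -1  (since 131 mod 8 = 3)
  pull out 2: (2/131) = -1  (since 131 mod 8 = 3)
  pull out 2: (2/131) = -1  (since 131 mod 8 = 3)
  pull out 2: (2/131) = -1  (since 131 mod 8 = 3)
  (1/131) = 1
Product of signs = 1

1


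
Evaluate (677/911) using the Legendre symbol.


p = 911 is prime, so compute (677/911) with the reciprocity algorithm (Jacobi-symbol steps: pull out 2s via (2/n), flip via reciprocity, reduce):
  reciprocity: (677/911) -> +(911/677)
  reduce: (234/677)
  pull out 2: (2/677) = -1  (since 677 mod 8 = 5)
  reciprocity: (117/677) -> +(677/117)
  reduce: (92/117)
  pull out 2: (2/117) = -1  (since 117 mod 8 = 5)
  pull out 2: (2/117) = -1  (since 117 mod 8 = 5)
  reciprocity: (23/117) -> +(117/23)
  reduce: (2/23)
  pull out 2: (2/23) = +1  (since 23 mod 8 = 7)
  (1/23) = 1
Product of signs = -1
(677/911) = -1

-1


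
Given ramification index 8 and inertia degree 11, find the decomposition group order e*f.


|D_P| = e * f
= 8 * 11
= 88

88


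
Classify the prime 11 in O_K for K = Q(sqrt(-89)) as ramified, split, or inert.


K = Q(sqrt(-89)). Since d mod 4 = 3, disc(K) = -356.
Check p | disc: -356 mod 11 = 7.
p does not divide disc. Compute Legendre symbol (d/p):
10^((11-1)/2) mod 11 = -1
(d/p) = -1, so p is inert: (p) stays prime with e=1, f=2, g=1.
Therefore p is inert.

inert


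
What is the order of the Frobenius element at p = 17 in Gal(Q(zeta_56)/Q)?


The Frobenius at p in Gal(Q(zeta_n)/Q) = (Z/nZ)* is the class of p, so its order is ord_56(17), the smallest k >= 1 with 17^k = 1 mod 56.
n = 56 = 2^3 * 7, phi(56) = 24; the order divides phi(n).
Divisors of 24: 1, 2, 3, 4, 6, 8, 12, 24
Repeated squaring mod 56: 17^1 = 17, 17^2 = 9, 17^4 = 25, 17^8 = 9, 17^16 = 25
Test divisors in increasing order:
  k=1: 17^1 = 17 mod 56
  k=2: 17^2 = 9 mod 56
  k=3: 17^3 = 9 * 17 = 41 mod 56
  k=4: 17^4 = 25 mod 56
  k=6: 17^6 = 25 * 9 = 1 mod 56  <- first divisor giving 1
Order = 6

6


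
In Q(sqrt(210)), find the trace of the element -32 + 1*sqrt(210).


Tr(a + b*sqrt(d)) = (a + b*sqrt(d)) + (a - b*sqrt(d)) = 2a
= 2 * (-32)
= -64

-64


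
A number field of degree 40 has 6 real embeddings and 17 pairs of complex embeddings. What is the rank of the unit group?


By Dirichlet's unit theorem:
rank = r1 + r2 - 1
= 6 + 17 - 1
= 22

22


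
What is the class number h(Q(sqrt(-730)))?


K = Q(sqrt(-730)). d mod 4 = 2, so D = disc(K) = 4d = -2920
h(K) equals the number of primitive reduced positive-definite forms (a, b, c) = a*x^2 + b*x*y + c*y^2 with b^2 - 4ac = D,
where reduced means |b| <= a <= c, with b >= 0 whenever |b| = a or a = c, and primitive means gcd(a, b, c) = 1.
Reduced forces 3a^2 <= |D| = 2920, so 1 <= a <= 31; b must have the parity of D, and c = (b^2 - D)/(4a) must be an integer >= a.
Enumerate a = 1..31, b in [-a, a]:
  a=1: (1, 0, 730)  [1]
  a=2: (2, 0, 365)  [1]
  a=3..4: none
  a=5: (5, 0, 146)  [1]
  a=6..9: none
  a=10: (10, 0, 73)  [1]
  a=11..16: none
  a=17: (17, -2, 43), (17, 2, 43)  [2]
  a=18: none
  a=19: (19, -14, 41), (19, 14, 41)  [2]
  a=20..22: none
  a=23: (23, -22, 37), (23, 22, 37)  [2]
  a=24..28: none
  a=29: (29, -26, 31), (29, 26, 31)  [2]
  a=30..31: none
Total reduced forms: 1 + 1 + 1 + 1 + 2 + 2 + 2 + 2 = 12
h = 12

12


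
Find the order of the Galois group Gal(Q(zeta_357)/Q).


|Gal(Q(zeta_357)/Q)| = phi(357)
= 192

192


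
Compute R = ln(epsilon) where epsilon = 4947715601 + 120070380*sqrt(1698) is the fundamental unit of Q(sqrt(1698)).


epsilon = 4947715601 + 120070380*sqrt(1698)
= 9.8954e+09
R = ln(9.8954e+09)
= 23.0153

23.0153


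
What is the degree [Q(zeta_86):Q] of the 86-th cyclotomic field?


The degree equals Euler's totient phi(86).
86 = 2 * 43
phi(86) = 42

42


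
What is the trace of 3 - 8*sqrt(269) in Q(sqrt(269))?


Tr(a + b*sqrt(d)) = (a + b*sqrt(d)) + (a - b*sqrt(d)) = 2a
= 2 * (3)
= 6

6


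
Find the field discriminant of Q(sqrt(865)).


For K = Q(sqrt(d)) with d squarefree: disc(K) = d if d = 1 mod 4, and disc(K) = 4d if d = 2 or 3 mod 4.
Here d = 865, and d mod 4 = 1.
d = 1 mod 4 (O_K = Z[(1+sqrt(d))/2]), so disc(K) = d = 865

865


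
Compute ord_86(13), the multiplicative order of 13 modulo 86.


We want ord_86(13), the smallest k >= 1 with 13^k = 1 mod 86.
n = 86 = 2 * 43, phi(86) = 42; the order divides phi(n).
Divisors of 42: 1, 2, 3, 6, 7, 14, 21, 42
Repeated squaring mod 86: 13^1 = 13, 13^2 = 83, 13^4 = 9, 13^8 = 81, 13^16 = 25, 13^32 = 23
Test divisors in increasing order:
  k=1: 13^1 = 13 mod 86
  k=2: 13^2 = 83 mod 86
  k=3: 13^3 = 83 * 13 = 47 mod 86
  k=6: 13^6 = 9 * 83 = 59 mod 86
  k=7: 13^7 = 9 * 83 * 13 = 79 mod 86
  k=14: 13^14 = 81 * 9 * 83 = 49 mod 86
  k=21: 13^21 = 25 * 9 * 13 = 1 mod 86  <- first divisor giving 1
Order = 21

21


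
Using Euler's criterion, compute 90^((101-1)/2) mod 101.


p = 101 is prime and the exponent is (p-1)/2 = 50, so by Euler's criterion 90^50 = (90/101) = +1 or -1 mod 101.
Compute by square-and-multiply:
  50 = 32 + 16 + 2 (binary 110010)
  Repeated squaring mod 101: 90^1 = 90, 90^2 = 20, 90^4 = 97, 90^8 = 16, 90^16 = 54, 90^32 = 88
  90^50 = 90^32 * 90^16 * 90^2 = 88 * 54 * 20 mod 101
    88 * 54 = 4752 = 5 mod 101
    5 * 20 = 100 = 100 mod 101
  90^50 = 100 mod 101
Result 100 = p - 1 = -1 mod 101: 90 is a quadratic non-residue mod 101. As a residue in [0, p-1] the value is 100.
90^50 mod 101 = 100

100


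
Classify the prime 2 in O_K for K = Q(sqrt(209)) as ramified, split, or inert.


K = Q(sqrt(209)). Since d mod 4 = 1, disc(K) = 209.
Check p | disc: 209 mod 2 = 1.
p=2 does not divide disc (d is 1 mod 4). 2 splits iff d = 1 mod 8.
d mod 8 = 1, so (d/2) = 1.
(d/p) = 1, so p splits: (p) = P*P' with e=1, f=1, g=2.
Therefore p is split.

split


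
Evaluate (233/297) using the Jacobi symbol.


Compute (233/297) via quadratic reciprocity:
  reciprocity: (233/297) -> +(297/233)
  reduce: (64/233)
  pull out 2: (2/233) = +1  (since 233 mod 8 = 1)
  pull out 2: (2/233) = +1  (since 233 mod 8 = 1)
  pull out 2: (2/233) = +1  (since 233 mod 8 = 1)
  pull out 2: (2/233) = +1  (since 233 mod 8 = 1)
  pull out 2: (2/233) = +1  (since 233 mod 8 = 1)
  pull out 2: (2/233) = +1  (since 233 mod 8 = 1)
  (1/233) = 1
Product of signs = 1

1


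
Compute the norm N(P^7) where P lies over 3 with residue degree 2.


N(P^a) = p^(a*f)
= 3^(7*2)
= 3^14
= 4782969

4782969


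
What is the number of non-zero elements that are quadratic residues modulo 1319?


For prime p, the number of non-zero quadratic residues is (p-1)/2.
= (1319-1)/2
= 659

659


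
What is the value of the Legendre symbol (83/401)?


p = 401 is prime, so compute (83/401) with the reciprocity algorithm (Jacobi-symbol steps: pull out 2s via (2/n), flip via reciprocity, reduce):
  reciprocity: (83/401) -> +(401/83)
  reduce: (69/83)
  reciprocity: (69/83) -> +(83/69)
  reduce: (14/69)
  pull out 2: (2/69) = -1  (since 69 mod 8 = 5)
  reciprocity: (7/69) -> +(69/7)
  reduce: (6/7)
  pull out 2: (2/7) = +1  (since 7 mod 8 = 7)
  reciprocity: (3/7) -> -(7/3)
  reduce: (1/3)
  (1/3) = 1
Product of signs = 1
(83/401) = 1

1


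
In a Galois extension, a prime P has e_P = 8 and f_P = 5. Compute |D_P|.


|D_P| = e * f
= 8 * 5
= 40

40


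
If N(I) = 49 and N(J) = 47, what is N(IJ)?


N(IJ) = N(I) * N(J)
= 49 * 47
= 2303

2303


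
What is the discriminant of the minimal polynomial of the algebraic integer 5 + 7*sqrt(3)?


The element 5 + 7*sqrt(3) has minimal polynomial:
x^2 - 10*x - 122
Discriminant = (-10)^2 - 4*(-122)
= 100 + 488
= 588

588


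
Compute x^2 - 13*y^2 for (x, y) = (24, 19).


x^2 - d*y^2
= 24^2 - 13*19^2
= 576 - 4693
= -4117

-4117


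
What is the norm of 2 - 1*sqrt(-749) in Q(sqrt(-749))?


N(a + b*sqrt(d)) = a^2 - d*b^2
= (2)^2 - (-749)*(-1)^2
= 4 + 749
= 753

753


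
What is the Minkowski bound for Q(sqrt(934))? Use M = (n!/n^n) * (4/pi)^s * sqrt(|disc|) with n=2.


d = 934, d mod 4 = 2, so disc(K) = 4d = 3736; |disc(K)| = 3736
Real quadratic field, so n = 2, s = r2 = 0, r1 = 2
M = (n!/n^n) * (4/pi)^s * sqrt(|disc(K)|) = (2!/2^2) * (4/pi)^0 * sqrt(3736)
= 0.5 * 1.000000 * 61.122827
= 30.5614

30.5614


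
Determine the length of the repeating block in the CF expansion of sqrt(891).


Run the CF algorithm for sqrt(891).
a_0 = floor(sqrt(891)) = 29; set m_0=0, q_0=1.
Recurrence: m' = q*a - m,  q' = (d - m'^2)/q,  a' = floor((a_0 + m')/q').
  step 1: m=29, q=50, a=1
  step 2: m=21, q=9, a=5
  step 3: m=24, q=35, a=1
  step 4: m=11, q=22, a=1
  step 5: m=11, q=35, a=1
  step 6: m=24, q=9, a=5
  step 7: m=21, q=50, a=1
  step 8: m=29, q=1, a=58
a_8 = 2*a_0 = 58, so the period closes here.
sqrt(891) = [29; 1, 5, 1, 1, 1, 5, 1, 58]
Period length = 8

8


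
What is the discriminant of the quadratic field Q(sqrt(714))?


For K = Q(sqrt(d)) with d squarefree: disc(K) = d if d = 1 mod 4, and disc(K) = 4d if d = 2 or 3 mod 4.
Here d = 714, and d mod 4 = 2.
d = 2 mod 4, not 1 (O_K = Z[sqrt(d)]), so disc(K) = 4d = 4 * (714) = 2856

2856


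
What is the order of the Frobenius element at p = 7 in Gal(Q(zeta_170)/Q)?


The Frobenius at p in Gal(Q(zeta_n)/Q) = (Z/nZ)* is the class of p, so its order is ord_170(7), the smallest k >= 1 with 7^k = 1 mod 170.
n = 170 = 2 * 5 * 17, phi(170) = 64; the order divides phi(n).
Divisors of 64: 1, 2, 4, 8, 16, 32, 64
Repeated squaring mod 170: 7^1 = 7, 7^2 = 49, 7^4 = 21, 7^8 = 101, 7^16 = 1, 7^32 = 1, 7^64 = 1
Test divisors in increasing order:
  k=1: 7^1 = 7 mod 170
  k=2: 7^2 = 49 mod 170
  k=4: 7^4 = 21 mod 170
  k=8: 7^8 = 101 mod 170
  k=16: 7^16 = 1 mod 170  <- first divisor giving 1
Order = 16

16


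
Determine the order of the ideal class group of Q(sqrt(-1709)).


K = Q(sqrt(-1709)). d mod 4 = 3, so D = disc(K) = 4d = -6836
h(K) equals the number of primitive reduced positive-definite forms (a, b, c) = a*x^2 + b*x*y + c*y^2 with b^2 - 4ac = D,
where reduced means |b| <= a <= c, with b >= 0 whenever |b| = a or a = c, and primitive means gcd(a, b, c) = 1.
Reduced forces 3a^2 <= |D| = 6836, so 1 <= a <= 47; b must have the parity of D, and c = (b^2 - D)/(4a) must be an integer >= a.
Enumerate a = 1..47, b in [-a, a]:
  a=1: (1, 0, 1709)  [1]
  a=2: (2, 2, 855)  [1]
  a=3: (3, -2, 570), (3, 2, 570)  [2]
  a=4: none
  a=5: (5, -2, 342), (5, 2, 342)  [2]
  a=6: (6, -2, 285), (6, 2, 285)  [2]
  a=7..8: none
  a=9: (9, -2, 190), (9, 2, 190)  [2]
  a=10: (10, -2, 171), (10, 2, 171)  [2]
  a=11..14: none
  a=15: (15, -8, 115), (15, -2, 114), (15, 2, 114), (15, 8, 115)  [4]
  a=16: none
  a=17: (17, -10, 102), (17, 10, 102)  [2]
  a=18: (18, -2, 95), (18, 2, 95)  [2]
  a=19: (19, -2, 90), (19, 2, 90)  [2]
  a=20..22: none
  a=23: (23, -8, 75), (23, 8, 75)  [2]
  a=24: none
  a=25: (25, -8, 69), (25, 8, 69)  [2]
  a=26: none
  a=27: (27, -20, 67), (27, 20, 67)  [2]
  a=28..29: none
  a=30: (30, -22, 61), (30, -2, 57), (30, 2, 57), (30, 22, 61)  [4]
  a=31..33: none
  a=34: (34, -10, 51), (34, 10, 51)  [2]
  a=35..36: none
  a=37: (37, -34, 54), (37, 34, 54)  [2]
  a=38: (38, -2, 45), (38, 2, 45)  [2]
  a=39..42: none
  a=43: (43, -42, 50), (43, 42, 50)  [2]
  a=44: none
  a=45: (45, -38, 46), (45, 38, 46)  [2]
  a=46..47: none
Total reduced forms: 1 + 1 + 2 + 2 + 2 + 2 + 2 + 4 + 2 + 2 + 2 + 2 + 2 + 2 + 4 + 2 + 2 + 2 + 2 + 2 = 42
h = 42

42


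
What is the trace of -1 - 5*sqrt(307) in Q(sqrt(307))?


Tr(a + b*sqrt(d)) = (a + b*sqrt(d)) + (a - b*sqrt(d)) = 2a
= 2 * (-1)
= -2

-2


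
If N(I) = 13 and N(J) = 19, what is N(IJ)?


N(IJ) = N(I) * N(J)
= 13 * 19
= 247

247


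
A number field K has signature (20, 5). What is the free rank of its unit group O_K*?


By Dirichlet's unit theorem:
rank = r1 + r2 - 1
= 20 + 5 - 1
= 24

24


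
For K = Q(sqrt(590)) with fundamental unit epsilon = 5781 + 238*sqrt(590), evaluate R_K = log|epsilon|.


epsilon = 5781 + 238*sqrt(590)
= 11561.9999
R = ln(11561.9999)
= 9.3555

9.3555


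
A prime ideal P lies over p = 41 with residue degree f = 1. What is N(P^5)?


N(P^a) = p^(a*f)
= 41^(5*1)
= 41^5
= 115856201

115856201


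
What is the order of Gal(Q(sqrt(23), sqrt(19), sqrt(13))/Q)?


The 3 square roots of distinct primes are multiplicatively independent over Q,
so [K:Q] = 2^3 and Gal(K/Q) is isomorphic to (Z/2Z)^3.
|Gal| = 2^3 = 8

8


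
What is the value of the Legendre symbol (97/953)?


p = 953 is prime, so compute (97/953) with the reciprocity algorithm (Jacobi-symbol steps: pull out 2s via (2/n), flip via reciprocity, reduce):
  reciprocity: (97/953) -> +(953/97)
  reduce: (80/97)
  pull out 2: (2/97) = +1  (since 97 mod 8 = 1)
  pull out 2: (2/97) = +1  (since 97 mod 8 = 1)
  pull out 2: (2/97) = +1  (since 97 mod 8 = 1)
  pull out 2: (2/97) = +1  (since 97 mod 8 = 1)
  reciprocity: (5/97) -> +(97/5)
  reduce: (2/5)
  pull out 2: (2/5) = -1  (since 5 mod 8 = 5)
  (1/5) = 1
Product of signs = -1
(97/953) = -1

-1


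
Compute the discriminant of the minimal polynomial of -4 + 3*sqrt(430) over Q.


The element -4 + 3*sqrt(430) has minimal polynomial:
x^2 + 8*x - 3854
Discriminant = (8)^2 - 4*(-3854)
= 64 + 15416
= 15480

15480


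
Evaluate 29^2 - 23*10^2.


x^2 - d*y^2
= 29^2 - 23*10^2
= 841 - 2300
= -1459

-1459


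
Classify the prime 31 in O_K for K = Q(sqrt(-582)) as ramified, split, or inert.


K = Q(sqrt(-582)). Since d mod 4 = 2, disc(K) = -2328.
Check p | disc: -2328 mod 31 = 28.
p does not divide disc. Compute Legendre symbol (d/p):
7^((31-1)/2) mod 31 = 1
(d/p) = 1, so p splits: (p) = P*P' with e=1, f=1, g=2.
Therefore p is split.

split


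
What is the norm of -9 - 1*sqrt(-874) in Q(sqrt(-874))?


N(a + b*sqrt(d)) = a^2 - d*b^2
= (-9)^2 - (-874)*(-1)^2
= 81 + 874
= 955

955


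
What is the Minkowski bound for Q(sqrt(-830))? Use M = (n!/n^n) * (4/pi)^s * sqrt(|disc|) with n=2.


d = -830, d mod 4 = 2, so disc(K) = 4d = -3320; |disc(K)| = 3320
Imaginary quadratic field, so n = 2, s = r2 = 1, r1 = 0
M = (n!/n^n) * (4/pi)^s * sqrt(|disc(K)|) = (2!/2^2) * (4/pi)^1 * sqrt(3320)
= 0.5 * 1.273240 * 57.619441
= 36.6817

36.6817


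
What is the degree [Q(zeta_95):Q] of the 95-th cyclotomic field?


The degree equals Euler's totient phi(95).
95 = 5 * 19
phi(95) = 72

72


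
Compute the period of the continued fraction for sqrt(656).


Run the CF algorithm for sqrt(656).
a_0 = floor(sqrt(656)) = 25; set m_0=0, q_0=1.
Recurrence: m' = q*a - m,  q' = (d - m'^2)/q,  a' = floor((a_0 + m')/q').
  step 1: m=25, q=31, a=1
  step 2: m=6, q=20, a=1
  step 3: m=14, q=23, a=1
  step 4: m=9, q=25, a=1
  step 5: m=16, q=16, a=2
  step 6: m=16, q=25, a=1
  step 7: m=9, q=23, a=1
  step 8: m=14, q=20, a=1
  step 9: m=6, q=31, a=1
  step 10: m=25, q=1, a=50
a_10 = 2*a_0 = 50, so the period closes here.
sqrt(656) = [25; 1, 1, 1, 1, 2, 1, 1, 1, 1, 50]
Period length = 10

10


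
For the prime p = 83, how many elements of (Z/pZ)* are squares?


For prime p, the number of non-zero quadratic residues is (p-1)/2.
= (83-1)/2
= 41

41


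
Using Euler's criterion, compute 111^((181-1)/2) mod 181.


p = 181 is prime and the exponent is (p-1)/2 = 90, so by Euler's criterion 111^90 = (111/181) = +1 or -1 mod 181.
Compute by square-and-multiply:
  90 = 64 + 16 + 8 + 2 (binary 1011010)
  Repeated squaring mod 181: 111^1 = 111, 111^2 = 13, 111^4 = 169, 111^8 = 144, 111^16 = 102, 111^32 = 87, 111^64 = 148
  111^90 = 111^64 * 111^16 * 111^8 * 111^2 = 148 * 102 * 144 * 13 mod 181
    148 * 102 = 15096 = 73 mod 181
    73 * 144 = 10512 = 14 mod 181
    14 * 13 = 182 = 1 mod 181
  111^90 = 1 mod 181
Result 1: 111 is a quadratic residue mod 181.
111^90 mod 181 = 1

1


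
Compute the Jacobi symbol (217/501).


Compute (217/501) via quadratic reciprocity:
  reciprocity: (217/501) -> +(501/217)
  reduce: (67/217)
  reciprocity: (67/217) -> +(217/67)
  reduce: (16/67)
  pull out 2: (2/67) = -1  (since 67 mod 8 = 3)
  pull out 2: (2/67) = -1  (since 67 mod 8 = 3)
  pull out 2: (2/67) = -1  (since 67 mod 8 = 3)
  pull out 2: (2/67) = -1  (since 67 mod 8 = 3)
  (1/67) = 1
Product of signs = 1

1


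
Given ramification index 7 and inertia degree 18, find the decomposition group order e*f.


|D_P| = e * f
= 7 * 18
= 126

126


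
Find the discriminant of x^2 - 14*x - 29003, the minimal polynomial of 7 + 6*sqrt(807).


The element 7 + 6*sqrt(807) has minimal polynomial:
x^2 - 14*x - 29003
Discriminant = (-14)^2 - 4*(-29003)
= 196 + 116012
= 116208

116208


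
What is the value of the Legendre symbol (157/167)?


p = 167 is prime, so compute (157/167) with the reciprocity algorithm (Jacobi-symbol steps: pull out 2s via (2/n), flip via reciprocity, reduce):
  reciprocity: (157/167) -> +(167/157)
  reduce: (10/157)
  pull out 2: (2/157) = -1  (since 157 mod 8 = 5)
  reciprocity: (5/157) -> +(157/5)
  reduce: (2/5)
  pull out 2: (2/5) = -1  (since 5 mod 8 = 5)
  (1/5) = 1
Product of signs = 1
(157/167) = 1

1


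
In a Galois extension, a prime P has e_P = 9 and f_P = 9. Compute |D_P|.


|D_P| = e * f
= 9 * 9
= 81

81


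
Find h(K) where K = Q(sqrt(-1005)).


K = Q(sqrt(-1005)). d mod 4 = 3, so D = disc(K) = 4d = -4020
h(K) equals the number of primitive reduced positive-definite forms (a, b, c) = a*x^2 + b*x*y + c*y^2 with b^2 - 4ac = D,
where reduced means |b| <= a <= c, with b >= 0 whenever |b| = a or a = c, and primitive means gcd(a, b, c) = 1.
Reduced forces 3a^2 <= |D| = 4020, so 1 <= a <= 36; b must have the parity of D, and c = (b^2 - D)/(4a) must be an integer >= a.
Enumerate a = 1..36, b in [-a, a]:
  a=1: (1, 0, 1005)  [1]
  a=2: (2, 2, 503)  [1]
  a=3: (3, 0, 335)  [1]
  a=4: none
  a=5: (5, 0, 201)  [1]
  a=6: (6, 6, 169)  [1]
  a=7..9: none
  a=10: (10, 10, 103)  [1]
  a=11..12: none
  a=13: (13, -6, 78), (13, 6, 78)  [2]
  a=14: none
  a=15: (15, 0, 67)  [1]
  a=16: none
  a=17: (17, -14, 62), (17, 14, 62)  [2]
  a=18..25: none
  a=26: (26, -6, 39), (26, 6, 39)  [2]
  a=27..29: none
  a=30: (30, 30, 41)  [1]
  a=31: (31, -14, 34), (31, 14, 34)  [2]
  a=32..36: none
Total reduced forms: 1 + 1 + 1 + 1 + 1 + 1 + 2 + 1 + 2 + 2 + 1 + 2 = 16
h = 16

16


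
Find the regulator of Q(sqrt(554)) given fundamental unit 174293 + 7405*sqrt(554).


epsilon = 174293 + 7405*sqrt(554)
= 348586.0000
R = ln(348586.0000)
= 12.7616

12.7616


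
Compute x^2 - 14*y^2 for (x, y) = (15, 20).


x^2 - d*y^2
= 15^2 - 14*20^2
= 225 - 5600
= -5375

-5375


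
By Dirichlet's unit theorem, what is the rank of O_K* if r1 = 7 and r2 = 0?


By Dirichlet's unit theorem:
rank = r1 + r2 - 1
= 7 + 0 - 1
= 6

6


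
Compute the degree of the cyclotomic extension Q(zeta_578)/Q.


The degree equals Euler's totient phi(578).
578 = 2 * 17^2
phi(578) = 272

272


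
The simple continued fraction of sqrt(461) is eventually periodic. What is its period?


Run the CF algorithm for sqrt(461).
a_0 = floor(sqrt(461)) = 21; set m_0=0, q_0=1.
Recurrence: m' = q*a - m,  q' = (d - m'^2)/q,  a' = floor((a_0 + m')/q').
  step 1: m=21, q=20, a=2
  step 2: m=19, q=5, a=8
  step 3: m=21, q=4, a=10
  step 4: m=19, q=25, a=1
  step 5: m=6, q=17, a=1
  step 6: m=11, q=20, a=1
  step 7: m=9, q=19, a=1
  step 8: m=10, q=19, a=1
  step 9: m=9, q=20, a=1
  step 10: m=11, q=17, a=1
  step 11: m=6, q=25, a=1
  step 12: m=19, q=4, a=10
  step 13: m=21, q=5, a=8
  step 14: m=19, q=20, a=2
  step 15: m=21, q=1, a=42
a_15 = 2*a_0 = 42, so the period closes here.
sqrt(461) = [21; 2, 8, 10, 1, 1, 1, 1, 1, 1, 1, 1, 10, 8, 2, 42]
Period length = 15

15


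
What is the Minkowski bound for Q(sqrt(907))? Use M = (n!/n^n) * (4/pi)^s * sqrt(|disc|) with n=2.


d = 907, d mod 4 = 3, so disc(K) = 4d = 3628; |disc(K)| = 3628
Real quadratic field, so n = 2, s = r2 = 0, r1 = 2
M = (n!/n^n) * (4/pi)^s * sqrt(|disc(K)|) = (2!/2^2) * (4/pi)^0 * sqrt(3628)
= 0.5 * 1.000000 * 60.232881
= 30.1164

30.1164


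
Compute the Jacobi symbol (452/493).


Compute (452/493) via quadratic reciprocity:
  pull out 2: (2/493) = -1  (since 493 mod 8 = 5)
  pull out 2: (2/493) = -1  (since 493 mod 8 = 5)
  reciprocity: (113/493) -> +(493/113)
  reduce: (41/113)
  reciprocity: (41/113) -> +(113/41)
  reduce: (31/41)
  reciprocity: (31/41) -> +(41/31)
  reduce: (10/31)
  pull out 2: (2/31) = +1  (since 31 mod 8 = 7)
  reciprocity: (5/31) -> +(31/5)
  reduce: (1/5)
  (1/5) = 1
Product of signs = 1

1


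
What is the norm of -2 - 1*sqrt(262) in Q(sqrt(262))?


N(a + b*sqrt(d)) = a^2 - d*b^2
= (-2)^2 - (262)*(-1)^2
= 4 - 262
= -258

-258


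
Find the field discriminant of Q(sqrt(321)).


For K = Q(sqrt(d)) with d squarefree: disc(K) = d if d = 1 mod 4, and disc(K) = 4d if d = 2 or 3 mod 4.
Here d = 321, and d mod 4 = 1.
d = 1 mod 4 (O_K = Z[(1+sqrt(d))/2]), so disc(K) = d = 321

321


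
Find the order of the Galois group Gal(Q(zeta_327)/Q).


|Gal(Q(zeta_327)/Q)| = phi(327)
= 216

216


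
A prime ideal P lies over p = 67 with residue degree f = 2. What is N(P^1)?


N(P^a) = p^(a*f)
= 67^(1*2)
= 67^2
= 4489

4489


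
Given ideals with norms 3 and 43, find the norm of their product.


N(IJ) = N(I) * N(J)
= 3 * 43
= 129

129


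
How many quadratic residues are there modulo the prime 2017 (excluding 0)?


For prime p, the number of non-zero quadratic residues is (p-1)/2.
= (2017-1)/2
= 1008

1008


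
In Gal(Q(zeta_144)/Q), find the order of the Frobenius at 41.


The Frobenius at p in Gal(Q(zeta_n)/Q) = (Z/nZ)* is the class of p, so its order is ord_144(41), the smallest k >= 1 with 41^k = 1 mod 144.
n = 144 = 2^4 * 3^2, phi(144) = 48; the order divides phi(n).
Divisors of 48: 1, 2, 3, 4, 6, 8, 12, 16, 24, 48
Repeated squaring mod 144: 41^1 = 41, 41^2 = 97, 41^4 = 49, 41^8 = 97, 41^16 = 49, 41^32 = 97
Test divisors in increasing order:
  k=1: 41^1 = 41 mod 144
  k=2: 41^2 = 97 mod 144
  k=3: 41^3 = 97 * 41 = 89 mod 144
  k=4: 41^4 = 49 mod 144
  k=6: 41^6 = 49 * 97 = 1 mod 144  <- first divisor giving 1
Order = 6

6


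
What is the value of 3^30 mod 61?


p = 61 is prime and the exponent is (p-1)/2 = 30, so by Euler's criterion 3^30 = (3/61) = +1 or -1 mod 61.
Compute by square-and-multiply:
  30 = 16 + 8 + 4 + 2 (binary 11110)
  Repeated squaring mod 61: 3^1 = 3, 3^2 = 9, 3^4 = 20, 3^8 = 34, 3^16 = 58
  3^30 = 3^16 * 3^8 * 3^4 * 3^2 = 58 * 34 * 20 * 9 mod 61
    58 * 34 = 1972 = 20 mod 61
    20 * 20 = 400 = 34 mod 61
    34 * 9 = 306 = 1 mod 61
  3^30 = 1 mod 61
Result 1: 3 is a quadratic residue mod 61.
3^30 mod 61 = 1

1


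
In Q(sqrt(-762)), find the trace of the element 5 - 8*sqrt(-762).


Tr(a + b*sqrt(d)) = (a + b*sqrt(d)) + (a - b*sqrt(d)) = 2a
= 2 * (5)
= 10

10


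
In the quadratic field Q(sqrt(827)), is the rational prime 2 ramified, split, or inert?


K = Q(sqrt(827)). Since d mod 4 = 3, disc(K) = 3308.
Check p | disc: 3308 mod 2 = 0.
p divides disc, so p ramifies: (p) = P^2 with e=2, f=1, g=1.
Therefore p is ramified.

ramified


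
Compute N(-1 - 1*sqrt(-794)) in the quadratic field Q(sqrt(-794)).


N(a + b*sqrt(d)) = a^2 - d*b^2
= (-1)^2 - (-794)*(-1)^2
= 1 + 794
= 795

795


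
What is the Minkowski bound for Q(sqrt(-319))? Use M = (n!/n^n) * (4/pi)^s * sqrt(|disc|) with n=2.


d = -319, d mod 4 = 1, so disc(K) = d = -319; |disc(K)| = 319
Imaginary quadratic field, so n = 2, s = r2 = 1, r1 = 0
M = (n!/n^n) * (4/pi)^s * sqrt(|disc(K)|) = (2!/2^2) * (4/pi)^1 * sqrt(319)
= 0.5 * 1.273240 * 17.860571
= 11.3704

11.3704


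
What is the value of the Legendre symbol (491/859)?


p = 859 is prime, so compute (491/859) with the reciprocity algorithm (Jacobi-symbol steps: pull out 2s via (2/n), flip via reciprocity, reduce):
  reciprocity: (491/859) -> -(859/491)
  reduce: (368/491)
  pull out 2: (2/491) = -1  (since 491 mod 8 = 3)
  pull out 2: (2/491) = -1  (since 491 mod 8 = 3)
  pull out 2: (2/491) = -1  (since 491 mod 8 = 3)
  pull out 2: (2/491) = -1  (since 491 mod 8 = 3)
  reciprocity: (23/491) -> -(491/23)
  reduce: (8/23)
  pull out 2: (2/23) = +1  (since 23 mod 8 = 7)
  pull out 2: (2/23) = +1  (since 23 mod 8 = 7)
  pull out 2: (2/23) = +1  (since 23 mod 8 = 7)
  (1/23) = 1
Product of signs = 1
(491/859) = 1

1


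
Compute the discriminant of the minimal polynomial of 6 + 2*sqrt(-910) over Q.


The element 6 + 2*sqrt(-910) has minimal polynomial:
x^2 - 12*x + 3676
Discriminant = (-12)^2 - 4*(3676)
= 144 - 14704
= -14560

-14560


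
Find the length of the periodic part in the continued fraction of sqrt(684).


Run the CF algorithm for sqrt(684).
a_0 = floor(sqrt(684)) = 26; set m_0=0, q_0=1.
Recurrence: m' = q*a - m,  q' = (d - m'^2)/q,  a' = floor((a_0 + m')/q').
  step 1: m=26, q=8, a=6
  step 2: m=22, q=25, a=1
  step 3: m=3, q=27, a=1
  step 4: m=24, q=4, a=12
  step 5: m=24, q=27, a=1
  step 6: m=3, q=25, a=1
  step 7: m=22, q=8, a=6
  step 8: m=26, q=1, a=52
a_8 = 2*a_0 = 52, so the period closes here.
sqrt(684) = [26; 6, 1, 1, 12, 1, 1, 6, 52]
Period length = 8

8


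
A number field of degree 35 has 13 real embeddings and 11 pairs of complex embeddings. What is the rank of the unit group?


By Dirichlet's unit theorem:
rank = r1 + r2 - 1
= 13 + 11 - 1
= 23

23


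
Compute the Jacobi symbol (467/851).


Compute (467/851) via quadratic reciprocity:
  reciprocity: (467/851) -> -(851/467)
  reduce: (384/467)
  pull out 2: (2/467) = -1  (since 467 mod 8 = 3)
  pull out 2: (2/467) = -1  (since 467 mod 8 = 3)
  pull out 2: (2/467) = -1  (since 467 mod 8 = 3)
  pull out 2: (2/467) = -1  (since 467 mod 8 = 3)
  pull out 2: (2/467) = -1  (since 467 mod 8 = 3)
  pull out 2: (2/467) = -1  (since 467 mod 8 = 3)
  pull out 2: (2/467) = -1  (since 467 mod 8 = 3)
  reciprocity: (3/467) -> -(467/3)
  reduce: (2/3)
  pull out 2: (2/3) = -1  (since 3 mod 8 = 3)
  (1/3) = 1
Product of signs = 1

1


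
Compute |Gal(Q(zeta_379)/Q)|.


|Gal(Q(zeta_379)/Q)| = phi(379)
= 378

378


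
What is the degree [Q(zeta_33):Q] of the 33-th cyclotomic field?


The degree equals Euler's totient phi(33).
33 = 3 * 11
phi(33) = 20

20


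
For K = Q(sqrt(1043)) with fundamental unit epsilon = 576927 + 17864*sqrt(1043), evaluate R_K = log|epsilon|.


epsilon = 576927 + 17864*sqrt(1043)
= 1.1539e+06
R = ln(1.1539e+06)
= 13.9586

13.9586


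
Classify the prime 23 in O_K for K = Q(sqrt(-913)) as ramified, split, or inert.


K = Q(sqrt(-913)). Since d mod 4 = 3, disc(K) = -3652.
Check p | disc: -3652 mod 23 = 5.
p does not divide disc. Compute Legendre symbol (d/p):
7^((23-1)/2) mod 23 = -1
(d/p) = -1, so p is inert: (p) stays prime with e=1, f=2, g=1.
Therefore p is inert.

inert


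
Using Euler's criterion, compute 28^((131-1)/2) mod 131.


p = 131 is prime and the exponent is (p-1)/2 = 65, so by Euler's criterion 28^65 = (28/131) = +1 or -1 mod 131.
Compute by square-and-multiply:
  65 = 64 + 1 (binary 1000001)
  Repeated squaring mod 131: 28^1 = 28, 28^2 = 129, 28^4 = 4, 28^8 = 16, 28^16 = 125, 28^32 = 36, 28^64 = 117
  28^65 = 28^64 * 28^1 = 117 * 28 mod 131
    117 * 28 = 3276 = 1 mod 131
  28^65 = 1 mod 131
Result 1: 28 is a quadratic residue mod 131.
28^65 mod 131 = 1

1


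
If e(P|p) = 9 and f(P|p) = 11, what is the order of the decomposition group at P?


|D_P| = e * f
= 9 * 11
= 99

99


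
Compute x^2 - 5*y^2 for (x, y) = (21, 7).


x^2 - d*y^2
= 21^2 - 5*7^2
= 441 - 245
= 196

196


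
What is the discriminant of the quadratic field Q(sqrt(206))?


For K = Q(sqrt(d)) with d squarefree: disc(K) = d if d = 1 mod 4, and disc(K) = 4d if d = 2 or 3 mod 4.
Here d = 206, and d mod 4 = 2.
d = 2 mod 4, not 1 (O_K = Z[sqrt(d)]), so disc(K) = 4d = 4 * (206) = 824

824


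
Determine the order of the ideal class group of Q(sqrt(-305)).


K = Q(sqrt(-305)). d mod 4 = 3, so D = disc(K) = 4d = -1220
h(K) equals the number of primitive reduced positive-definite forms (a, b, c) = a*x^2 + b*x*y + c*y^2 with b^2 - 4ac = D,
where reduced means |b| <= a <= c, with b >= 0 whenever |b| = a or a = c, and primitive means gcd(a, b, c) = 1.
Reduced forces 3a^2 <= |D| = 1220, so 1 <= a <= 20; b must have the parity of D, and c = (b^2 - D)/(4a) must be an integer >= a.
Enumerate a = 1..20, b in [-a, a]:
  a=1: (1, 0, 305)  [1]
  a=2: (2, 2, 153)  [1]
  a=3: (3, -2, 102), (3, 2, 102)  [2]
  a=4: none
  a=5: (5, 0, 61)  [1]
  a=6: (6, -2, 51), (6, 2, 51)  [2]
  a=7..8: none
  a=9: (9, -2, 34), (9, 2, 34)  [2]
  a=10: (10, 10, 33)  [1]
  a=11: (11, -10, 30), (11, 10, 30)  [2]
  a=12..14: none
  a=15: (15, -10, 22), (15, 10, 22)  [2]
  a=16: none
  a=17: (17, -2, 18), (17, 2, 18)  [2]
  a=18..20: none
Total reduced forms: 1 + 1 + 2 + 1 + 2 + 2 + 1 + 2 + 2 + 2 = 16
h = 16

16


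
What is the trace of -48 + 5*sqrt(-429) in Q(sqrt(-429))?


Tr(a + b*sqrt(d)) = (a + b*sqrt(d)) + (a - b*sqrt(d)) = 2a
= 2 * (-48)
= -96

-96


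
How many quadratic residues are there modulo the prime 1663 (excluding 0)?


For prime p, the number of non-zero quadratic residues is (p-1)/2.
= (1663-1)/2
= 831

831


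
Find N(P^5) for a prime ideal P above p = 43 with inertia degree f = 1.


N(P^a) = p^(a*f)
= 43^(5*1)
= 43^5
= 147008443

147008443


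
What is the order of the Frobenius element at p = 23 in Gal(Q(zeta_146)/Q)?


The Frobenius at p in Gal(Q(zeta_n)/Q) = (Z/nZ)* is the class of p, so its order is ord_146(23), the smallest k >= 1 with 23^k = 1 mod 146.
n = 146 = 2 * 73, phi(146) = 72; the order divides phi(n).
Divisors of 72: 1, 2, 3, 4, 6, 8, 9, 12, 18, 24, 36, 72
Repeated squaring mod 146: 23^1 = 23, 23^2 = 91, 23^4 = 105, 23^8 = 75, 23^16 = 77, 23^32 = 89, 23^64 = 37
Test divisors in increasing order:
  k=1: 23^1 = 23 mod 146
  k=2: 23^2 = 91 mod 146
  k=3: 23^3 = 91 * 23 = 49 mod 146
  k=4: 23^4 = 105 mod 146
  k=6: 23^6 = 105 * 91 = 65 mod 146
  k=8: 23^8 = 75 mod 146
  k=9: 23^9 = 75 * 23 = 119 mod 146
  k=12: 23^12 = 75 * 105 = 137 mod 146
  k=18: 23^18 = 77 * 91 = 145 mod 146
  k=24: 23^24 = 77 * 75 = 81 mod 146
  k=36: 23^36 = 89 * 105 = 1 mod 146  <- first divisor giving 1
Order = 36

36


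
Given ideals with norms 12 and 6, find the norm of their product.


N(IJ) = N(I) * N(J)
= 12 * 6
= 72

72


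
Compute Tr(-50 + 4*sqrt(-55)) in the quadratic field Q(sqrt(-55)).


Tr(a + b*sqrt(d)) = (a + b*sqrt(d)) + (a - b*sqrt(d)) = 2a
= 2 * (-50)
= -100

-100


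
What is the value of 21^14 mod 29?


p = 29 is prime and the exponent is (p-1)/2 = 14, so by Euler's criterion 21^14 = (21/29) = +1 or -1 mod 29.
Compute by square-and-multiply:
  14 = 8 + 4 + 2 (binary 1110)
  Repeated squaring mod 29: 21^1 = 21, 21^2 = 6, 21^4 = 7, 21^8 = 20
  21^14 = 21^8 * 21^4 * 21^2 = 20 * 7 * 6 mod 29
    20 * 7 = 140 = 24 mod 29
    24 * 6 = 144 = 28 mod 29
  21^14 = 28 mod 29
Result 28 = p - 1 = -1 mod 29: 21 is a quadratic non-residue mod 29. As a residue in [0, p-1] the value is 28.
21^14 mod 29 = 28

28


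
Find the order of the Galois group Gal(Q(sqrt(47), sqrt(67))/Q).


The 2 square roots of distinct primes are multiplicatively independent over Q,
so [K:Q] = 2^2 and Gal(K/Q) is isomorphic to (Z/2Z)^2.
|Gal| = 2^2 = 4

4


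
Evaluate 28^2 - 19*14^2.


x^2 - d*y^2
= 28^2 - 19*14^2
= 784 - 3724
= -2940

-2940


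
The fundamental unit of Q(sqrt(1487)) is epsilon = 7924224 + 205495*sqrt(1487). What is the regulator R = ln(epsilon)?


epsilon = 7924224 + 205495*sqrt(1487)
= 1.5848e+07
R = ln(1.5848e+07)
= 16.5786

16.5786


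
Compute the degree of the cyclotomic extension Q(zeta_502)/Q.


The degree equals Euler's totient phi(502).
502 = 2 * 251
phi(502) = 250

250


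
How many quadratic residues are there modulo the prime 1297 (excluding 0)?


For prime p, the number of non-zero quadratic residues is (p-1)/2.
= (1297-1)/2
= 648

648


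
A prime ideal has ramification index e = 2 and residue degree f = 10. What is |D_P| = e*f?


|D_P| = e * f
= 2 * 10
= 20

20


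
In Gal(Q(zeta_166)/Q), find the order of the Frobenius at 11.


The Frobenius at p in Gal(Q(zeta_n)/Q) = (Z/nZ)* is the class of p, so its order is ord_166(11), the smallest k >= 1 with 11^k = 1 mod 166.
n = 166 = 2 * 83, phi(166) = 82; the order divides phi(n).
Divisors of 82: 1, 2, 41, 82
Repeated squaring mod 166: 11^1 = 11, 11^2 = 121, 11^4 = 33, 11^8 = 93, 11^16 = 17, 11^32 = 123, 11^64 = 23
Test divisors in increasing order:
  k=1: 11^1 = 11 mod 166
  k=2: 11^2 = 121 mod 166
  k=41: 11^41 = 123 * 93 * 11 = 1 mod 166  <- first divisor giving 1
Order = 41

41


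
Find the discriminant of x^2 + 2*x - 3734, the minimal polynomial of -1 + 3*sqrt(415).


The element -1 + 3*sqrt(415) has minimal polynomial:
x^2 + 2*x - 3734
Discriminant = (2)^2 - 4*(-3734)
= 4 + 14936
= 14940

14940


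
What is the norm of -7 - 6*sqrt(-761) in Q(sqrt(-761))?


N(a + b*sqrt(d)) = a^2 - d*b^2
= (-7)^2 - (-761)*(-6)^2
= 49 + 27396
= 27445

27445


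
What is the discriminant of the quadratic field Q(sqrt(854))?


For K = Q(sqrt(d)) with d squarefree: disc(K) = d if d = 1 mod 4, and disc(K) = 4d if d = 2 or 3 mod 4.
Here d = 854, and d mod 4 = 2.
d = 2 mod 4, not 1 (O_K = Z[sqrt(d)]), so disc(K) = 4d = 4 * (854) = 3416

3416


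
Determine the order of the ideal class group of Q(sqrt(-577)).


K = Q(sqrt(-577)). d mod 4 = 3, so D = disc(K) = 4d = -2308
h(K) equals the number of primitive reduced positive-definite forms (a, b, c) = a*x^2 + b*x*y + c*y^2 with b^2 - 4ac = D,
where reduced means |b| <= a <= c, with b >= 0 whenever |b| = a or a = c, and primitive means gcd(a, b, c) = 1.
Reduced forces 3a^2 <= |D| = 2308, so 1 <= a <= 27; b must have the parity of D, and c = (b^2 - D)/(4a) must be an integer >= a.
Enumerate a = 1..27, b in [-a, a]:
  a=1: (1, 0, 577)  [1]
  a=2: (2, 2, 289)  [1]
  a=3..6: none
  a=7: (7, -4, 83), (7, 4, 83)  [2]
  a=8..13: none
  a=14: (14, -10, 43), (14, 10, 43)  [2]
  a=15..16: none
  a=17: (17, -2, 34), (17, 2, 34)  [2]
  a=18..27: none
Total reduced forms: 1 + 1 + 2 + 2 + 2 = 8
h = 8

8


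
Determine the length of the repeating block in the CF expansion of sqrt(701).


Run the CF algorithm for sqrt(701).
a_0 = floor(sqrt(701)) = 26; set m_0=0, q_0=1.
Recurrence: m' = q*a - m,  q' = (d - m'^2)/q,  a' = floor((a_0 + m')/q').
  step 1: m=26, q=25, a=2
  step 2: m=24, q=5, a=10
  step 3: m=26, q=5, a=10
  step 4: m=24, q=25, a=2
  step 5: m=26, q=1, a=52
a_5 = 2*a_0 = 52, so the period closes here.
sqrt(701) = [26; 2, 10, 10, 2, 52]
Period length = 5

5


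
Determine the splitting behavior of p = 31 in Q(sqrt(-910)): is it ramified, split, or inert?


K = Q(sqrt(-910)). Since d mod 4 = 2, disc(K) = -3640.
Check p | disc: -3640 mod 31 = 18.
p does not divide disc. Compute Legendre symbol (d/p):
20^((31-1)/2) mod 31 = 1
(d/p) = 1, so p splits: (p) = P*P' with e=1, f=1, g=2.
Therefore p is split.

split


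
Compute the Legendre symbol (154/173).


p = 173 is prime, so compute (154/173) with the reciprocity algorithm (Jacobi-symbol steps: pull out 2s via (2/n), flip via reciprocity, reduce):
  pull out 2: (2/173) = -1  (since 173 mod 8 = 5)
  reciprocity: (77/173) -> +(173/77)
  reduce: (19/77)
  reciprocity: (19/77) -> +(77/19)
  reduce: (1/19)
  (1/19) = 1
Product of signs = -1
(154/173) = -1

-1


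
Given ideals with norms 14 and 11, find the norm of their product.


N(IJ) = N(I) * N(J)
= 14 * 11
= 154

154


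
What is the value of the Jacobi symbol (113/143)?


Compute (113/143) via quadratic reciprocity:
  reciprocity: (113/143) -> +(143/113)
  reduce: (30/113)
  pull out 2: (2/113) = +1  (since 113 mod 8 = 1)
  reciprocity: (15/113) -> +(113/15)
  reduce: (8/15)
  pull out 2: (2/15) = +1  (since 15 mod 8 = 7)
  pull out 2: (2/15) = +1  (since 15 mod 8 = 7)
  pull out 2: (2/15) = +1  (since 15 mod 8 = 7)
  (1/15) = 1
Product of signs = 1

1


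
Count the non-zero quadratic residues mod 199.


For prime p, the number of non-zero quadratic residues is (p-1)/2.
= (199-1)/2
= 99

99


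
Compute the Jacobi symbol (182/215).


Compute (182/215) via quadratic reciprocity:
  pull out 2: (2/215) = +1  (since 215 mod 8 = 7)
  reciprocity: (91/215) -> -(215/91)
  reduce: (33/91)
  reciprocity: (33/91) -> +(91/33)
  reduce: (25/33)
  reciprocity: (25/33) -> +(33/25)
  reduce: (8/25)
  pull out 2: (2/25) = +1  (since 25 mod 8 = 1)
  pull out 2: (2/25) = +1  (since 25 mod 8 = 1)
  pull out 2: (2/25) = +1  (since 25 mod 8 = 1)
  (1/25) = 1
Product of signs = -1

-1


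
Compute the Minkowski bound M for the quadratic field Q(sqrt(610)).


d = 610, d mod 4 = 2, so disc(K) = 4d = 2440; |disc(K)| = 2440
Real quadratic field, so n = 2, s = r2 = 0, r1 = 2
M = (n!/n^n) * (4/pi)^s * sqrt(|disc(K)|) = (2!/2^2) * (4/pi)^0 * sqrt(2440)
= 0.5 * 1.000000 * 49.396356
= 24.6982

24.6982


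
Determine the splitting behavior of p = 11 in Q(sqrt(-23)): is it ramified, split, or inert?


K = Q(sqrt(-23)). Since d mod 4 = 1, disc(K) = -23.
Check p | disc: -23 mod 11 = 10.
p does not divide disc. Compute Legendre symbol (d/p):
10^((11-1)/2) mod 11 = -1
(d/p) = -1, so p is inert: (p) stays prime with e=1, f=2, g=1.
Therefore p is inert.

inert


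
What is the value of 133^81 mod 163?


p = 163 is prime and the exponent is (p-1)/2 = 81, so by Euler's criterion 133^81 = (133/163) = +1 or -1 mod 163.
Compute by square-and-multiply:
  81 = 64 + 16 + 1 (binary 1010001)
  Repeated squaring mod 163: 133^1 = 133, 133^2 = 85, 133^4 = 53, 133^8 = 38, 133^16 = 140, 133^32 = 40, 133^64 = 133
  133^81 = 133^64 * 133^16 * 133^1 = 133 * 140 * 133 mod 163
    133 * 140 = 18620 = 38 mod 163
    38 * 133 = 5054 = 1 mod 163
  133^81 = 1 mod 163
Result 1: 133 is a quadratic residue mod 163.
133^81 mod 163 = 1

1


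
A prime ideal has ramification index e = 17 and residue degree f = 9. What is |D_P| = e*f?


|D_P| = e * f
= 17 * 9
= 153

153


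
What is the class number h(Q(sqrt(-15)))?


K = Q(sqrt(-15)). d mod 4 = 1, so D = disc(K) = d = -15
h(K) equals the number of primitive reduced positive-definite forms (a, b, c) = a*x^2 + b*x*y + c*y^2 with b^2 - 4ac = D,
where reduced means |b| <= a <= c, with b >= 0 whenever |b| = a or a = c, and primitive means gcd(a, b, c) = 1.
Reduced forces 3a^2 <= |D| = 15, so 1 <= a <= 2; b must have the parity of D, and c = (b^2 - D)/(4a) must be an integer >= a.
Enumerate a = 1..2, b in [-a, a]:
  a=1: (1, 1, 4)  [1]
  a=2: (2, 1, 2)  [1]
Total reduced forms: 1 + 1 = 2
h = 2

2


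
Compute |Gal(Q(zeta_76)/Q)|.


|Gal(Q(zeta_76)/Q)| = phi(76)
= 36

36


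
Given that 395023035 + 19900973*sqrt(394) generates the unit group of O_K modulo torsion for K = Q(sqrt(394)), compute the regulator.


epsilon = 395023035 + 19900973*sqrt(394)
= 7.9005e+08
R = ln(7.9005e+08)
= 20.4876

20.4876


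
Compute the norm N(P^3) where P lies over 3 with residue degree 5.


N(P^a) = p^(a*f)
= 3^(3*5)
= 3^15
= 14348907

14348907
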